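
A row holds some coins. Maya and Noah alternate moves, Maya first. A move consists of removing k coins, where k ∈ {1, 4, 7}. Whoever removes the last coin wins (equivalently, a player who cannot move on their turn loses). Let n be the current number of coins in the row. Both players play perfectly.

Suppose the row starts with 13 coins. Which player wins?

Label each position W (a win for the player to move) or L (a loss). A position with no legal move is L; any other position is W exactly when some move reaches an L, and L when every move reaches a W.
n=0: no move → L
n=1: →0(L), so W
n=2: →1(W) only, which is W, so L
n=3: →2(L), so W
n=4: →0(L), so W
n=5: →4(W), 1(W) — all W, so L
n=6: →5(L), so W
n=7: →0(L), so W
n=8: →7(W), 4(W), 1(W) — all W, so L
n=9: →8(L), so W
n=10: →9(W), 6(W), 3(W) — all W, so L
n=11: →10(L), so W
n=12: →8(L), so W
n=13: →12(W), 9(W), 6(W) — all W, so L
Every move from 13 reaches a W position, so the mover loses.

Noah wins.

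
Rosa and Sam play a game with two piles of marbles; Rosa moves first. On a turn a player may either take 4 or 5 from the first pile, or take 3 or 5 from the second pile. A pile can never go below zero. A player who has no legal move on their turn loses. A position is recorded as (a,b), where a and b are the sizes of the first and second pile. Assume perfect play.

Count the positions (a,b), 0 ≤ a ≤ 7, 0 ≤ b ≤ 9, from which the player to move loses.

Label each position W (a win for the player to move) or L (a loss). A position with no legal move is L; any other position is W exactly when some move reaches an L, and L when every move reaches a W.
Every move lowers a or b (never raises either), so fill the grid row by row in increasing a, and left to right within a row: each cell's successors are then already labelled.
      b=0  b=1  b=2  b=3  b=4  b=5  b=6  b=7  b=8  b=9
a=0:    L    L    L    W    W    W    W    W    L    L
a=1:    L    L    L    W    W    W    W    W    L    L
a=2:    L    L    L    W    W    W    W    W    L    L
a=3:    L    L    L    W    W    W    W    W    L    L
a=4:    W    W    W    L    L    L    W    W    W    W
a=5:    W    W    W    L    L    L    W    W    W    W
a=6:    W    W    W    L    L    L    W    W    W    W
a=7:    W    W    W    L    L    L    W    W    W    W
Cells with no legal move (terminal, hence L): (0,0), (0,1), (0,2), (1,0), (1,1), (1,2), (2,0), (2,1), (2,2), (3,0), (3,1), (3,2).
The remaining L cells, each justified by listing all of its moves:
(0,8): →(0,5)(W), (0,3)(W) — all W, so L
(0,9): →(0,6)(W), (0,4)(W) — all W, so L
(1,8): →(1,5)(W), (1,3)(W) — all W, so L
(1,9): →(1,6)(W), (1,4)(W) — all W, so L
(2,8): →(2,5)(W), (2,3)(W) — all W, so L
(2,9): →(2,6)(W), (2,4)(W) — all W, so L
(3,8): →(3,5)(W), (3,3)(W) — all W, so L
(3,9): →(3,6)(W), (3,4)(W) — all W, so L
(4,3): →(0,3)(W), (4,0)(W) — all W, so L
(4,4): →(0,4)(W), (4,1)(W) — all W, so L
(4,5): →(0,5)(W), (4,2)(W), (4,0)(W) — all W, so L
(5,3): →(1,3)(W), (0,3)(W), (5,0)(W) — all W, so L
(5,4): →(1,4)(W), (0,4)(W), (5,1)(W) — all W, so L
(5,5): →(1,5)(W), (0,5)(W), (5,2)(W), (5,0)(W) — all W, so L
(6,3): →(2,3)(W), (1,3)(W), (6,0)(W) — all W, so L
(6,4): →(2,4)(W), (1,4)(W), (6,1)(W) — all W, so L
(6,5): →(2,5)(W), (1,5)(W), (6,2)(W), (6,0)(W) — all W, so L
(7,3): →(3,3)(W), (2,3)(W), (7,0)(W) — all W, so L
(7,4): →(3,4)(W), (2,4)(W), (7,1)(W) — all W, so L
(7,5): →(3,5)(W), (2,5)(W), (7,2)(W), (7,0)(W) — all W, so L
Every other cell has at least one move into one of the L cells above, so it is W.
L cells per row: a=0: 5, a=1: 5, a=2: 5, a=3: 5, a=4: 3, a=5: 3, a=6: 3, a=7: 3; total 32.

32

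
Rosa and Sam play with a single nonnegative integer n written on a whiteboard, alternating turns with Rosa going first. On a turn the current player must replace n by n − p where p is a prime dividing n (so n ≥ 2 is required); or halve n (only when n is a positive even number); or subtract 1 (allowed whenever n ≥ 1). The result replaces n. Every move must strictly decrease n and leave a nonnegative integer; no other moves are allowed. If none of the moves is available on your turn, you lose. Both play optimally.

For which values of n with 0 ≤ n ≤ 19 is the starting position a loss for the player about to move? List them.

Classify positions by backward induction: terminal positions (no move available) are L. From any other position, the mover wins iff some move reaches an L.
n=0: no move → L
n=1: can move to 0, which is L ⇒ W
n=2: can move to 0, which is L ⇒ W
n=3: can move to 0, which is L ⇒ W
n=4: moves to 2(W), 3(W); every one is W ⇒ L
n=5: can move to 0, which is L ⇒ W
n=6: can move to 4, which is L ⇒ W
n=7: can move to 0, which is L ⇒ W
n=8: can move to 4, which is L ⇒ W
n=9: moves to 6(W), 8(W); every one is W ⇒ L
n=10: can move to 9, which is L ⇒ W
n=11: can move to 0, which is L ⇒ W
n=12: can move to 9, which is L ⇒ W
n=13: can move to 0, which is L ⇒ W
n=14: moves to 7(W), 12(W), 13(W); every one is W ⇒ L
n=15: can move to 14, which is L ⇒ W
n=16: can move to 14, which is L ⇒ W
n=17: can move to 0, which is L ⇒ W
n=18: can move to 9, which is L ⇒ W
n=19: can move to 0, which is L ⇒ W
Reading off the rows marked L gives the requested list; there are 4 such values of n.

0, 4, 9, 14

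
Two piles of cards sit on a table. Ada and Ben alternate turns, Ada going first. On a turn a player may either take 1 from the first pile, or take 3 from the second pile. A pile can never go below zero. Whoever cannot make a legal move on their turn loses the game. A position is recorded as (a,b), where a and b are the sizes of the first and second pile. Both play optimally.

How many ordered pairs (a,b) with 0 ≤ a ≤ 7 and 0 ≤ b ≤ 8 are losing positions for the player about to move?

Compute win/loss labels from the base case upward. A position with no move is L. Any other position is W if it can reach an L in one move, else L.
Every move lowers a or b (never raises either), so fill the grid row by row in increasing a, and left to right within a row: each cell's successors are then already labelled.
      b=0  b=1  b=2  b=3  b=4  b=5  b=6  b=7  b=8
a=0:    L    L    L    W    W    W    L    L    L
a=1:    W    W    W    L    L    L    W    W    W
a=2:    L    L    L    W    W    W    L    L    L
a=3:    W    W    W    L    L    L    W    W    W
a=4:    L    L    L    W    W    W    L    L    L
a=5:    W    W    W    L    L    L    W    W    W
a=6:    L    L    L    W    W    W    L    L    L
a=7:    W    W    W    L    L    L    W    W    W
Cells with no legal move (terminal, hence L): (0,0), (0,1), (0,2).
The remaining L cells, each justified by listing all of its moves:
(0,6): →(0,3)(W) only, which is W, so L
(0,7): →(0,4)(W) only, which is W, so L
(0,8): →(0,5)(W) only, which is W, so L
(1,3): →(0,3)(W), (1,0)(W) — all W, so L
(1,4): →(0,4)(W), (1,1)(W) — all W, so L
(1,5): →(0,5)(W), (1,2)(W) — all W, so L
(2,0): →(1,0)(W) only, which is W, so L
(2,1): →(1,1)(W) only, which is W, so L
(2,2): →(1,2)(W) only, which is W, so L
(2,6): →(1,6)(W), (2,3)(W) — all W, so L
(2,7): →(1,7)(W), (2,4)(W) — all W, so L
(2,8): →(1,8)(W), (2,5)(W) — all W, so L
(3,3): →(2,3)(W), (3,0)(W) — all W, so L
(3,4): →(2,4)(W), (3,1)(W) — all W, so L
(3,5): →(2,5)(W), (3,2)(W) — all W, so L
(4,0): →(3,0)(W) only, which is W, so L
(4,1): →(3,1)(W) only, which is W, so L
(4,2): →(3,2)(W) only, which is W, so L
(4,6): →(3,6)(W), (4,3)(W) — all W, so L
(4,7): →(3,7)(W), (4,4)(W) — all W, so L
(4,8): →(3,8)(W), (4,5)(W) — all W, so L
(5,3): →(4,3)(W), (5,0)(W) — all W, so L
(5,4): →(4,4)(W), (5,1)(W) — all W, so L
(5,5): →(4,5)(W), (5,2)(W) — all W, so L
(6,0): →(5,0)(W) only, which is W, so L
(6,1): →(5,1)(W) only, which is W, so L
(6,2): →(5,2)(W) only, which is W, so L
(6,6): →(5,6)(W), (6,3)(W) — all W, so L
(6,7): →(5,7)(W), (6,4)(W) — all W, so L
(6,8): →(5,8)(W), (6,5)(W) — all W, so L
(7,3): →(6,3)(W), (7,0)(W) — all W, so L
(7,4): →(6,4)(W), (7,1)(W) — all W, so L
(7,5): →(6,5)(W), (7,2)(W) — all W, so L
Every other cell has at least one move into one of the L cells above, so it is W.
L cells per row: a=0: 6, a=1: 3, a=2: 6, a=3: 3, a=4: 6, a=5: 3, a=6: 6, a=7: 3; total 36.

36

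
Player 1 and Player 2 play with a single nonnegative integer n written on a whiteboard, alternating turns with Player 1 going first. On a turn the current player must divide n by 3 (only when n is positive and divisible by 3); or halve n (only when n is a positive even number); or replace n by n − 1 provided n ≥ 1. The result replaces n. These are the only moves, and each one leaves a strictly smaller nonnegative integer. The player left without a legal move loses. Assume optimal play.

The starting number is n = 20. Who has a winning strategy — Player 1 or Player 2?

Player 1 wins.

Classify positions by backward induction: terminal positions (no move available) are L. From any other position, the mover wins iff some move reaches an L.
n=0: no move → L
n=1: can move to 0, which is L ⇒ W
n=2: the only move is to 1(W), a W ⇒ L
n=3: can move to 2, which is L ⇒ W
n=4: can move to 2, which is L ⇒ W
n=5: the only move is to 4(W), a W ⇒ L
n=6: can move to 2, which is L ⇒ W
n=7: the only move is to 6(W), a W ⇒ L
n=8: can move to 7, which is L ⇒ W
n=9: moves to 3(W), 8(W); every one is W ⇒ L
n=10: can move to 5, which is L ⇒ W
n=11: the only move is to 10(W), a W ⇒ L
n=12: can move to 11, which is L ⇒ W
n=13: the only move is to 12(W), a W ⇒ L
n=14: can move to 7, which is L ⇒ W
n=15: can move to 5, which is L ⇒ W
n=16: moves to 8(W), 15(W); every one is W ⇒ L
n=17: can move to 16, which is L ⇒ W
n=18: can move to 9, which is L ⇒ W
n=19: the only move is to 18(W), a W ⇒ L
n=20: can move to 19, which is L ⇒ W
The starting position 20 is W: Player 1 should move to 19, handing over an L position.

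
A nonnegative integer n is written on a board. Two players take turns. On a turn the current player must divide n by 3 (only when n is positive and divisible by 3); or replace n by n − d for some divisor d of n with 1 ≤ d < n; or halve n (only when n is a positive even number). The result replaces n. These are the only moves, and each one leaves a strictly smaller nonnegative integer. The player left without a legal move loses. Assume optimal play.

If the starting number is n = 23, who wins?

The second player wins.

Work bottom-up. With no move the player to move loses. Otherwise the position is W if at least one move leads to an L position for the opponent, and L if every move leads to a W.
n=0: no move → L
n=1: no move → L
n=2: →1(L), so W
n=3: →1(L), so W
n=4: →2(W), 3(W) — all W, so L
n=5: →4(L), so W
n=6: →4(L), so W
n=7: →6(W) only, which is W, so L
n=8: →4(L), so W
n=9: →3(W), 6(W), 8(W) — all W, so L
n=10: →9(L), so W
n=11: →10(W) only, which is W, so L
n=12: →4(L), so W
n=13: →12(W) only, which is W, so L
n=14: →7(L), so W
n=15: →5(W), 10(W), 12(W), 14(W) — all W, so L
n=16: →15(L), so W
n=17: →16(W) only, which is W, so L
n=18: →9(L), so W
n=19: →18(W) only, which is W, so L
n=20: →15(L), so W
n=21: →7(L), so W
n=22: →11(L), so W
n=23: →22(W) only, which is W, so L
The starting position 23 is L: whatever the player to move does, the opponent receives a W position.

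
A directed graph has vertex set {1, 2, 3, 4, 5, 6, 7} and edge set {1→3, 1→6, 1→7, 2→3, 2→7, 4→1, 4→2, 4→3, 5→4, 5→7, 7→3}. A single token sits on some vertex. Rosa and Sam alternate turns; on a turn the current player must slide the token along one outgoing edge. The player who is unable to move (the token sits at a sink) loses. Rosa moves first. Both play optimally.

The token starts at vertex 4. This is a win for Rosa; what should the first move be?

Move to 3.

Label each position W (a win for the player to move) or L (a loss). A position with no legal move is L; any other position is W exactly when some move reaches an L, and L when every move reaches a W.
Every edge goes from a vertex to one that appears earlier in the order 3, 6, 7, 1, 2, 4, 5, so processing vertices in that order labels each vertex after all of its successors.
3: no outgoing edge → L
6: no outgoing edge → L
7: reaches L-position 3 → W
1: reaches L-position 6 → W
2: reaches L-position 3 → W
4: reaches L-position 3 → W
5: only reaches 4(W), 7(W), all W → L
From 4, the L positions reachable in one move are: 3.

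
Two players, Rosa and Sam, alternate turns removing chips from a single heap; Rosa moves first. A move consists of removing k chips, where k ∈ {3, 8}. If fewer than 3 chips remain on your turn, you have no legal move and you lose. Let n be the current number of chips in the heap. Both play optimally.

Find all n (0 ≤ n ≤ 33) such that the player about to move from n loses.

Compute win/loss labels from the base case upward. A position with no move is L. Any other position is W if it can reach an L in one move, else L.
n=0: no move → L
n=1: no move → L
n=2: no move → L
n=3: reaches L-position 0 → W
n=4: reaches L-position 1 → W
n=5: reaches L-position 2 → W
n=6: only reaches 3(W), which is W → L
n=7: only reaches 4(W), which is W → L
n=8: reaches L-position 0 → W
n=9: reaches L-position 6 → W
n=10: reaches L-position 7 → W
n=11: only reaches 8(W), 3(W), all W → L
n=12: only reaches 9(W), 4(W), all W → L
n=13: only reaches 10(W), 5(W), all W → L
n=14: reaches L-position 11 → W
n=15: reaches L-position 12 → W
n=16: reaches L-position 13 → W
n=17: only reaches 14(W), 9(W), all W → L
n=18: only reaches 15(W), 10(W), all W → L
n=19: reaches L-position 11 → W
n=20: reaches L-position 17 → W
n=21: reaches L-position 18 → W
n=22: only reaches 19(W), 14(W), all W → L
n=23: only reaches 20(W), 15(W), all W → L
n=24: only reaches 21(W), 16(W), all W → L
n=25: reaches L-position 22 → W
n=26: reaches L-position 23 → W
n=27: reaches L-position 24 → W
n=28: only reaches 25(W), 20(W), all W → L
n=29: only reaches 26(W), 21(W), all W → L
n=30: reaches L-position 22 → W
n=31: reaches L-position 28 → W
n=32: reaches L-position 29 → W
n=33: only reaches 30(W), 25(W), all W → L
The losing starting values of n are exactly the entries labelled L in this table (16 of them).

0, 1, 2, 6, 7, 11, 12, 13, 17, 18, 22, 23, 24, 28, 29, 33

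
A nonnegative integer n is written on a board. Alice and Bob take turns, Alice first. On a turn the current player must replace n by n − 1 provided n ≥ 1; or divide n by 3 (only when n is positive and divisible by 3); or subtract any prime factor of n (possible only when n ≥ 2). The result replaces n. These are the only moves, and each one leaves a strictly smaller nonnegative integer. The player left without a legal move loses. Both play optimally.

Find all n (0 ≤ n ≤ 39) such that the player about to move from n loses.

0, 4, 8, 14, 18, 22, 25, 27, 32, 35, 38

Classify positions by backward induction: terminal positions (no move available) are L. From any other position, the mover wins iff some move reaches an L.
n=0: no move → L
n=1: →0(L), so W
n=2: →0(L), so W
n=3: →0(L), so W
n=4: →2(W), 3(W) — all W, so L
n=5: →0(L), so W
n=6: →4(L), so W
n=7: →0(L), so W
n=8: →6(W), 7(W) — all W, so L
n=9: →8(L), so W
n=10: →8(L), so W
n=11: →0(L), so W
n=12: →4(L), so W
n=13: →0(L), so W
n=14: →7(W), 12(W), 13(W) — all W, so L
n=15: →14(L), so W
n=16: →14(L), so W
n=17: →0(L), so W
n=18: →6(W), 15(W), 16(W), 17(W) — all W, so L
n=19: →0(L), so W
n=20: →18(L), so W
n=21: →14(L), so W
n=22: →11(W), 20(W), 21(W) — all W, so L
n=23: →0(L), so W
n=24: →8(L), so W
n=25: →20(W), 24(W) — all W, so L
n=26: →25(L), so W
n=27: →9(W), 24(W), 26(W) — all W, so L
n=28: →27(L), so W
n=29: →0(L), so W
n=30: →25(L), so W
n=31: →0(L), so W
n=32: →30(W), 31(W) — all W, so L
n=33: →22(L), so W
n=34: →32(L), so W
n=35: →28(W), 30(W), 34(W) — all W, so L
n=36: →35(L), so W
n=37: →0(L), so W
n=38: →19(W), 36(W), 37(W) — all W, so L
n=39: →38(L), so W
The losing starting values of n are exactly the entries labelled L in this table (11 of them).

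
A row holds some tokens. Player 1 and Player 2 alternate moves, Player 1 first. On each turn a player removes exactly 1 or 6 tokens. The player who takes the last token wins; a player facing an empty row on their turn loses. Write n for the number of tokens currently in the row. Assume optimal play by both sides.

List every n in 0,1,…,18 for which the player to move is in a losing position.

Build the W/L table. Terminal = L. A non-terminal position is W if it has a move to some L; otherwise it is L.
n=0: no move → L
n=1: reaches L-position 0 → W
n=2: only reaches 1(W), which is W → L
n=3: reaches L-position 2 → W
n=4: only reaches 3(W), which is W → L
n=5: reaches L-position 4 → W
n=6: reaches L-position 0 → W
n=7: only reaches 6(W), 1(W), all W → L
n=8: reaches L-position 7 → W
n=9: only reaches 8(W), 3(W), all W → L
n=10: reaches L-position 9 → W
n=11: only reaches 10(W), 5(W), all W → L
n=12: reaches L-position 11 → W
n=13: reaches L-position 7 → W
n=14: only reaches 13(W), 8(W), all W → L
n=15: reaches L-position 14 → W
n=16: only reaches 15(W), 10(W), all W → L
n=17: reaches L-position 16 → W
n=18: only reaches 17(W), 12(W), all W → L
Reading off the rows marked L gives the requested list; there are 9 such values of n.

0, 2, 4, 7, 9, 11, 14, 16, 18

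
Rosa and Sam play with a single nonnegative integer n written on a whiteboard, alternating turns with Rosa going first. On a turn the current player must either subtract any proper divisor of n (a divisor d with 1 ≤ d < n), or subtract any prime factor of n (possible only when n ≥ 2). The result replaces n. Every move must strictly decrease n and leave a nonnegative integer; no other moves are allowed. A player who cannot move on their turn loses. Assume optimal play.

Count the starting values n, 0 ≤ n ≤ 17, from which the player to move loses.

Work bottom-up. With no move the player to move loses. Otherwise the position is W if at least one move leads to an L position for the opponent, and L if every move leads to a W.
n=0: no move → L
n=1: no move → L
n=2: reaches L-position 0 → W
n=3: reaches L-position 0 → W
n=4: only reaches 2(W), 3(W), all W → L
n=5: reaches L-position 0 → W
n=6: reaches L-position 4 → W
n=7: reaches L-position 0 → W
n=8: reaches L-position 4 → W
n=9: only reaches 6(W), 8(W), all W → L
n=10: reaches L-position 9 → W
n=11: reaches L-position 0 → W
n=12: reaches L-position 9 → W
n=13: reaches L-position 0 → W
n=14: only reaches 7(W), 12(W), 13(W), all W → L
n=15: reaches L-position 14 → W
n=16: reaches L-position 14 → W
n=17: reaches L-position 0 → W
L entries with 0 ≤ n ≤ 17: n = 0, 1, 4, 9, 14; that makes 5.

5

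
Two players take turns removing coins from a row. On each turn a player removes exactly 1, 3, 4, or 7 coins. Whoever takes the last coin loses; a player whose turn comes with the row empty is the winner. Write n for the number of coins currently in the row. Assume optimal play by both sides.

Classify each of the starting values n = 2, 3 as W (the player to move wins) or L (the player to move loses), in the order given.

2: W, 3: L

Label each position W (a win for the player to move) or L (a loss). A position with no legal move is W; any other position is W exactly when some move reaches an L, and L when every move reaches a W.
n=0: no move; the opponent has just taken the last coin and therefore loses → W
n=1: →0(W) only, which is W, so L
n=2: →1(L), so W
n=3: →2(W), 0(W) — all W, so L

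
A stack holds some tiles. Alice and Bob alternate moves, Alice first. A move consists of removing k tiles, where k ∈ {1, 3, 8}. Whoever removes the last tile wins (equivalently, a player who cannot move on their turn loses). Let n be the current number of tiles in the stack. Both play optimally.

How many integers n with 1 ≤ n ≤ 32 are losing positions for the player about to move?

11

Classify positions by backward induction: terminal positions (no move available) are L. From any other position, the mover wins iff some move reaches an L.
n=0: no move → L
n=1: →0(L), so W
n=2: →1(W) only, which is W, so L
n=3: →2(L), so W
n=4: →3(W), 1(W) — all W, so L
n=5: →4(L), so W
n=6: →5(W), 3(W) — all W, so L
n=7: →6(L), so W
n=8: →0(L), so W
n=9: →6(L), so W
n=10: →2(L), so W
n=11: →10(W), 8(W), 3(W) — all W, so L
n=12: →11(L), so W
n=13: →12(W), 10(W), 5(W) — all W, so L
n=14: →13(L), so W
n=15: →14(W), 12(W), 7(W) — all W, so L
n=16: →15(L), so W
n=17: →16(W), 14(W), 9(W) — all W, so L
n=18: →17(L), so W
n=19: →11(L), so W
n=20: →17(L), so W
n=21: →13(L), so W
n=22: →21(W), 19(W), 14(W) — all W, so L
n=23: →22(L), so W
n=24: →23(W), 21(W), 16(W) — all W, so L
n=25: →24(L), so W
n=26: →25(W), 23(W), 18(W) — all W, so L
n=27: →26(L), so W
n=28: →27(W), 25(W), 20(W) — all W, so L
n=29: →28(L), so W
n=30: →22(L), so W
n=31: →28(L), so W
n=32: →24(L), so W
L entries with 1 ≤ n ≤ 32 (n=0 is outside the asked range and is not counted): n = 2, 4, 6, 11, 13, 15, 17, 22, 24, 26, 28; that makes 11.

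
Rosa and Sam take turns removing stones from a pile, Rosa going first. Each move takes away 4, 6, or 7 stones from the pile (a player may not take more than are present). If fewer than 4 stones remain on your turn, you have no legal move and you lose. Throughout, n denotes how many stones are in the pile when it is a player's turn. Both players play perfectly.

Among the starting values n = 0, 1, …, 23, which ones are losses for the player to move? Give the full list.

0, 1, 2, 3, 11, 12, 13, 14, 22, 23

Positions with no move are L. A position that does have a move is losing for the player to move precisely when every available move leads to a winning position for the opponent. Fill in the labels:
n=0: no move → L
n=1: no move → L
n=2: no move → L
n=3: no move → L
n=4: reaches L-position 0 → W
n=5: reaches L-position 1 → W
n=6: reaches L-position 2 → W
n=7: reaches L-position 3 → W
n=8: reaches L-position 2 → W
n=9: reaches L-position 3 → W
n=10: reaches L-position 3 → W
n=11: only reaches 7(W), 5(W), 4(W), all W → L
n=12: only reaches 8(W), 6(W), 5(W), all W → L
n=13: only reaches 9(W), 7(W), 6(W), all W → L
n=14: only reaches 10(W), 8(W), 7(W), all W → L
n=15: reaches L-position 11 → W
n=16: reaches L-position 12 → W
n=17: reaches L-position 13 → W
n=18: reaches L-position 14 → W
n=19: reaches L-position 13 → W
n=20: reaches L-position 14 → W
n=21: reaches L-position 14 → W
n=22: only reaches 18(W), 16(W), 15(W), all W → L
n=23: only reaches 19(W), 17(W), 16(W), all W → L
The losing starting values of n are exactly the entries labelled L in this table (10 of them).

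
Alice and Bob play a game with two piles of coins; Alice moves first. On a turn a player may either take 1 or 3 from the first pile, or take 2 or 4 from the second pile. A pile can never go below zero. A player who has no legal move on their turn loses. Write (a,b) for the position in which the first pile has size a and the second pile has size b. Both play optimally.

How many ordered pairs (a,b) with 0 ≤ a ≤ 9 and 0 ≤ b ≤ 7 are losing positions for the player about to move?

30

Positions with no move are L. A position that does have a move is losing for the player to move precisely when every available move leads to a winning position for the opponent. Fill in the labels:
Every move lowers a or b (never raises either), so fill the grid row by row in increasing a, and left to right within a row: each cell's successors are then already labelled.
      b=0  b=1  b=2  b=3  b=4  b=5  b=6  b=7
a=0:    L    L    W    W    W    W    L    L
a=1:    W    W    L    L    W    W    W    W
a=2:    L    L    W    W    W    W    L    L
a=3:    W    W    L    L    W    W    W    W
a=4:    L    L    W    W    W    W    L    L
a=5:    W    W    L    L    W    W    W    W
a=6:    L    L    W    W    W    W    L    L
a=7:    W    W    L    L    W    W    W    W
a=8:    L    L    W    W    W    W    L    L
a=9:    W    W    L    L    W    W    W    W
Cells with no legal move (terminal, hence L): (0,0), (0,1).
The remaining L cells, each justified by listing all of its moves:
(0,6): →(0,4)(W), (0,2)(W) — all W, so L
(0,7): →(0,5)(W), (0,3)(W) — all W, so L
(1,2): →(0,2)(W), (1,0)(W) — all W, so L
(1,3): →(0,3)(W), (1,1)(W) — all W, so L
(2,0): →(1,0)(W) only, which is W, so L
(2,1): →(1,1)(W) only, which is W, so L
(2,6): →(1,6)(W), (2,4)(W), (2,2)(W) — all W, so L
(2,7): →(1,7)(W), (2,5)(W), (2,3)(W) — all W, so L
(3,2): →(2,2)(W), (0,2)(W), (3,0)(W) — all W, so L
(3,3): →(2,3)(W), (0,3)(W), (3,1)(W) — all W, so L
(4,0): →(3,0)(W), (1,0)(W) — all W, so L
(4,1): →(3,1)(W), (1,1)(W) — all W, so L
(4,6): →(3,6)(W), (1,6)(W), (4,4)(W), (4,2)(W) — all W, so L
(4,7): →(3,7)(W), (1,7)(W), (4,5)(W), (4,3)(W) — all W, so L
(5,2): →(4,2)(W), (2,2)(W), (5,0)(W) — all W, so L
(5,3): →(4,3)(W), (2,3)(W), (5,1)(W) — all W, so L
(6,0): →(5,0)(W), (3,0)(W) — all W, so L
(6,1): →(5,1)(W), (3,1)(W) — all W, so L
(6,6): →(5,6)(W), (3,6)(W), (6,4)(W), (6,2)(W) — all W, so L
(6,7): →(5,7)(W), (3,7)(W), (6,5)(W), (6,3)(W) — all W, so L
(7,2): →(6,2)(W), (4,2)(W), (7,0)(W) — all W, so L
(7,3): →(6,3)(W), (4,3)(W), (7,1)(W) — all W, so L
(8,0): →(7,0)(W), (5,0)(W) — all W, so L
(8,1): →(7,1)(W), (5,1)(W) — all W, so L
(8,6): →(7,6)(W), (5,6)(W), (8,4)(W), (8,2)(W) — all W, so L
(8,7): →(7,7)(W), (5,7)(W), (8,5)(W), (8,3)(W) — all W, so L
(9,2): →(8,2)(W), (6,2)(W), (9,0)(W) — all W, so L
(9,3): →(8,3)(W), (6,3)(W), (9,1)(W) — all W, so L
Every other cell has at least one move into one of the L cells above, so it is W.
L cells per row: a=0: 4, a=1: 2, a=2: 4, a=3: 2, a=4: 4, a=5: 2, a=6: 4, a=7: 2, a=8: 4, a=9: 2; total 30.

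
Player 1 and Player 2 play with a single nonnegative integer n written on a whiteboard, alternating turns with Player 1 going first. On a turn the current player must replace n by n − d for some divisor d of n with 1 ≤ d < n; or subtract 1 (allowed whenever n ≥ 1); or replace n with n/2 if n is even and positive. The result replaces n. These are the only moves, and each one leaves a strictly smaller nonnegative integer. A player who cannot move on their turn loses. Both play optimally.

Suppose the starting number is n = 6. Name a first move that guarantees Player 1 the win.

Build the W/L table. Terminal = L. A non-terminal position is W if it has a move to some L; otherwise it is L.
n=0: no move → L
n=1: W (go to 0, an L position)
n=2: L (sole option 1(W) is W)
n=3: W (go to 2, an L position)
n=4: W (go to 2, an L position)
n=5: L (sole option 4(W) is W)
n=6: W (go to 5, an L position)
From 6, the L positions reachable in one move are: 5.

Move to 5.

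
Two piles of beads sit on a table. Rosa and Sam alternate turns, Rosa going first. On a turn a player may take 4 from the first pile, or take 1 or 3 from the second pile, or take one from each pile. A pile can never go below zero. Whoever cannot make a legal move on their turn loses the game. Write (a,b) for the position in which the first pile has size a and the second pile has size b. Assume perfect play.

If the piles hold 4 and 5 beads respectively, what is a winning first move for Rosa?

Build the W/L table. Terminal = L. A non-terminal position is W if it has a move to some L; otherwise it is L.
No move ever increases a pile, so every position that can arise here has a ≤ 4 and b ≤ 5; it is enough to label the cells with 0 ≤ a ≤ 4 and 0 ≤ b ≤ 5.
Every move lowers a or b (never raises either), so fill the grid row by row in increasing a, and left to right within a row: each cell's successors are then already labelled.
      b=0  b=1  b=2  b=3  b=4  b=5
a=0:    L    W    L    W    L    W
a=1:    L    W    L    W    L    W
a=2:    L    W    L    W    L    W
a=3:    L    W    L    W    L    W
a=4:    W    W    W    W    W    W
Cells with no legal move (terminal, hence L): (0,0), (1,0), (2,0), (3,0).
The remaining L cells, each justified by listing all of its moves:
(0,2): L (sole option (0,1)(W) is W)
(0,4): L (options (0,3)(W), (0,1)(W) are all W)
(1,2): L (options (1,1)(W), (0,1)(W) are all W)
(1,4): L (options (1,3)(W), (1,1)(W), (0,3)(W) are all W)
(2,2): L (options (2,1)(W), (1,1)(W) are all W)
(2,4): L (options (2,3)(W), (2,1)(W), (1,3)(W) are all W)
(3,2): L (options (3,1)(W), (2,1)(W) are all W)
(3,4): L (options (3,3)(W), (3,1)(W), (2,3)(W) are all W)
Every other cell has at least one move into one of the L cells above, so it is W.
From (4,5), the L positions reachable in one move are: (3,4).

Move to (3,4).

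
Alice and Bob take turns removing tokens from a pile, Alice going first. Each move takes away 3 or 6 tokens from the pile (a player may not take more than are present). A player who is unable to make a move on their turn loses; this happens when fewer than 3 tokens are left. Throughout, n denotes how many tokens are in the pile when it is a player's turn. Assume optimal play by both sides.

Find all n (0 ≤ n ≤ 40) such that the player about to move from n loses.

Classify positions by backward induction: terminal positions (no move available) are L. From any other position, the mover wins iff some move reaches an L.
n=0: no move → L
n=1: no move → L
n=2: no move → L
n=3: can move to 0, which is L ⇒ W
n=4: can move to 1, which is L ⇒ W
n=5: can move to 2, which is L ⇒ W
n=6: can move to 0, which is L ⇒ W
n=7: can move to 1, which is L ⇒ W
n=8: can move to 2, which is L ⇒ W
n=9: moves to 6(W), 3(W); every one is W ⇒ L
n=10: moves to 7(W), 4(W); every one is W ⇒ L
n=11: moves to 8(W), 5(W); every one is W ⇒ L
n=12: can move to 9, which is L ⇒ W
n=13: can move to 10, which is L ⇒ W
n=14: can move to 11, which is L ⇒ W
n=15: can move to 9, which is L ⇒ W
n=16: can move to 10, which is L ⇒ W
n=17: can move to 11, which is L ⇒ W
n=18: moves to 15(W), 12(W); every one is W ⇒ L
n=19: moves to 16(W), 13(W); every one is W ⇒ L
n=20: moves to 17(W), 14(W); every one is W ⇒ L
n=21: can move to 18, which is L ⇒ W
n=22: can move to 19, which is L ⇒ W
n=23: can move to 20, which is L ⇒ W
n=24: can move to 18, which is L ⇒ W
n=25: can move to 19, which is L ⇒ W
n=26: can move to 20, which is L ⇒ W
n=27: moves to 24(W), 21(W); every one is W ⇒ L
n=28: moves to 25(W), 22(W); every one is W ⇒ L
n=29: moves to 26(W), 23(W); every one is W ⇒ L
n=30: can move to 27, which is L ⇒ W
n=31: can move to 28, which is L ⇒ W
n=32: can move to 29, which is L ⇒ W
n=33: can move to 27, which is L ⇒ W
n=34: can move to 28, which is L ⇒ W
n=35: can move to 29, which is L ⇒ W
n=36: moves to 33(W), 30(W); every one is W ⇒ L
n=37: moves to 34(W), 31(W); every one is W ⇒ L
n=38: moves to 35(W), 32(W); every one is W ⇒ L
n=39: can move to 36, which is L ⇒ W
n=40: can move to 37, which is L ⇒ W
The losing starting values of n are exactly the entries labelled L in this table (15 of them).

0, 1, 2, 9, 10, 11, 18, 19, 20, 27, 28, 29, 36, 37, 38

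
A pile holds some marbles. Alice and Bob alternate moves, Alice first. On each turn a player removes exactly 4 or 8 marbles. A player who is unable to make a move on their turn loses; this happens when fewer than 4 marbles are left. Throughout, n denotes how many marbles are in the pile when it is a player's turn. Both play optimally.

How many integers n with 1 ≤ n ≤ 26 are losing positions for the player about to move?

Use the standard recursion: the mover loses at a terminal position; elsewhere, the mover wins exactly when some move hands the opponent an L position.
n=0: no move → L
n=1: no move → L
n=2: no move → L
n=3: no move → L
n=4: W (go to 0, an L position)
n=5: W (go to 1, an L position)
n=6: W (go to 2, an L position)
n=7: W (go to 3, an L position)
n=8: W (go to 0, an L position)
n=9: W (go to 1, an L position)
n=10: W (go to 2, an L position)
n=11: W (go to 3, an L position)
n=12: L (options 8(W), 4(W) are all W)
n=13: L (options 9(W), 5(W) are all W)
n=14: L (options 10(W), 6(W) are all W)
n=15: L (options 11(W), 7(W) are all W)
n=16: W (go to 12, an L position)
n=17: W (go to 13, an L position)
n=18: W (go to 14, an L position)
n=19: W (go to 15, an L position)
n=20: W (go to 12, an L position)
n=21: W (go to 13, an L position)
n=22: W (go to 14, an L position)
n=23: W (go to 15, an L position)
n=24: L (options 20(W), 16(W) are all W)
n=25: L (options 21(W), 17(W) are all W)
n=26: L (options 22(W), 18(W) are all W)
L entries with 1 ≤ n ≤ 26 (n=0 is outside the asked range and is not counted): n = 1, 2, 3, 12, 13, 14, 15, 24, 25, 26; that makes 10.

10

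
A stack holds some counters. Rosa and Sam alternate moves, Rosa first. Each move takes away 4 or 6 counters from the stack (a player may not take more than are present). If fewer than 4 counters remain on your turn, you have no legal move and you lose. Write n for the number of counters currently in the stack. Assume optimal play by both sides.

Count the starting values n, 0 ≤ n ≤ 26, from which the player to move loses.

Build the W/L table. Terminal = L. A non-terminal position is W if it has a move to some L; otherwise it is L.
n=0: no move → L
n=1: no move → L
n=2: no move → L
n=3: no move → L
n=4: W (go to 0, an L position)
n=5: W (go to 1, an L position)
n=6: W (go to 2, an L position)
n=7: W (go to 3, an L position)
n=8: W (go to 2, an L position)
n=9: W (go to 3, an L position)
n=10: L (options 6(W), 4(W) are all W)
n=11: L (options 7(W), 5(W) are all W)
n=12: L (options 8(W), 6(W) are all W)
n=13: L (options 9(W), 7(W) are all W)
n=14: W (go to 10, an L position)
n=15: W (go to 11, an L position)
n=16: W (go to 12, an L position)
n=17: W (go to 13, an L position)
n=18: W (go to 12, an L position)
n=19: W (go to 13, an L position)
n=20: L (options 16(W), 14(W) are all W)
n=21: L (options 17(W), 15(W) are all W)
n=22: L (options 18(W), 16(W) are all W)
n=23: L (options 19(W), 17(W) are all W)
n=24: W (go to 20, an L position)
n=25: W (go to 21, an L position)
n=26: W (go to 22, an L position)
L entries with 0 ≤ n ≤ 26: n = 0, 1, 2, 3, 10, 11, 12, 13, 20, 21, 22, 23; that makes 12.

12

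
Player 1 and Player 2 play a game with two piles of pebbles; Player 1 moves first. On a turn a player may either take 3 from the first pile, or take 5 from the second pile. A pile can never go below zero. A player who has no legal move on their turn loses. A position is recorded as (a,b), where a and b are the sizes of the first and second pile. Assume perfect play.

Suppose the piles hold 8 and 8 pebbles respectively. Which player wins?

Build the W/L table. Terminal = L. A non-terminal position is W if it has a move to some L; otherwise it is L.
No move ever increases a pile, so every position that can arise here has a ≤ 8 and b ≤ 8; it is enough to label the cells with 0 ≤ a ≤ 8 and 0 ≤ b ≤ 8.
Every move lowers a or b (never raises either), so fill the grid row by row in increasing a, and left to right within a row: each cell's successors are then already labelled.
      b=0  b=1  b=2  b=3  b=4  b=5  b=6  b=7  b=8
a=0:    L    L    L    L    L    W    W    W    W
a=1:    L    L    L    L    L    W    W    W    W
a=2:    L    L    L    L    L    W    W    W    W
a=3:    W    W    W    W    W    L    L    L    L
a=4:    W    W    W    W    W    L    L    L    L
a=5:    W    W    W    W    W    L    L    L    L
a=6:    L    L    L    L    L    W    W    W    W
a=7:    L    L    L    L    L    W    W    W    W
a=8:    L    L    L    L    L    W    W    W    W
Cells with no legal move (terminal, hence L): (0,0), (0,1), (0,2), (0,3), (0,4), (1,0), (1,1), (1,2), (1,3), (1,4), (2,0), (2,1), (2,2), (2,3), (2,4).
The remaining L cells, each justified by listing all of its moves:
(3,5): L (options (0,5)(W), (3,0)(W) are all W)
(3,6): L (options (0,6)(W), (3,1)(W) are all W)
(3,7): L (options (0,7)(W), (3,2)(W) are all W)
(3,8): L (options (0,8)(W), (3,3)(W) are all W)
(4,5): L (options (1,5)(W), (4,0)(W) are all W)
(4,6): L (options (1,6)(W), (4,1)(W) are all W)
(4,7): L (options (1,7)(W), (4,2)(W) are all W)
(4,8): L (options (1,8)(W), (4,3)(W) are all W)
(5,5): L (options (2,5)(W), (5,0)(W) are all W)
(5,6): L (options (2,6)(W), (5,1)(W) are all W)
(5,7): L (options (2,7)(W), (5,2)(W) are all W)
(5,8): L (options (2,8)(W), (5,3)(W) are all W)
(6,0): L (sole option (3,0)(W) is W)
(6,1): L (sole option (3,1)(W) is W)
(6,2): L (sole option (3,2)(W) is W)
(6,3): L (sole option (3,3)(W) is W)
(6,4): L (sole option (3,4)(W) is W)
(7,0): L (sole option (4,0)(W) is W)
(7,1): L (sole option (4,1)(W) is W)
(7,2): L (sole option (4,2)(W) is W)
(7,3): L (sole option (4,3)(W) is W)
(7,4): L (sole option (4,4)(W) is W)
(8,0): L (sole option (5,0)(W) is W)
(8,1): L (sole option (5,1)(W) is W)
(8,2): L (sole option (5,2)(W) is W)
(8,3): L (sole option (5,3)(W) is W)
(8,4): L (sole option (5,4)(W) is W)
Every other cell has at least one move into one of the L cells above, so it is W.
The starting position (8,8) is W: Player 1 should move to (5,8), handing over an L position.

Player 1 wins.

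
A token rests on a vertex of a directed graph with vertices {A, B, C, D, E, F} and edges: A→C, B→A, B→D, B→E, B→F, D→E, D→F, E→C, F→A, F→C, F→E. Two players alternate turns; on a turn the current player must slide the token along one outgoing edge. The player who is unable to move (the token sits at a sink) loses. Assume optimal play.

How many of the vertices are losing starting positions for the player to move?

Label each position W (a win for the player to move) or L (a loss). A position with no legal move is L; any other position is W exactly when some move reaches an L, and L when every move reaches a W.
Every edge goes from a vertex to one that appears earlier in the order C, A, E, F, D, B, so processing vertices in that order labels each vertex after all of its successors.
C: no outgoing edge → L
A: reaches L-position C → W
E: reaches L-position C → W
F: reaches L-position C → W
D: only reaches F(W), E(W), all W → L
B: reaches L-position D → W
The L vertices are C, D; that is 2 in all.

2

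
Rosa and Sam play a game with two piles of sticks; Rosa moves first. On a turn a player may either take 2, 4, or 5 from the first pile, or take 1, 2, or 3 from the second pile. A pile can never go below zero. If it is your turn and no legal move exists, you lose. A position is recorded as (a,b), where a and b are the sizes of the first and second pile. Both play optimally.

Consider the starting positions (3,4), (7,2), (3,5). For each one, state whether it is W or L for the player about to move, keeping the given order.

(3,4): W, (7,2): W, (3,5): L

Label each position W (a win for the player to move) or L (a loss). A position with no legal move is L; any other position is W exactly when some move reaches an L, and L when every move reaches a W.
No move ever increases a pile, so every position that can arise here has a ≤ 7 and b ≤ 5; it is enough to label the cells with 0 ≤ a ≤ 7 and 0 ≤ b ≤ 5.
Every move lowers a or b (never raises either), so fill the grid row by row in increasing a, and left to right within a row: each cell's successors are then already labelled.
      b=0  b=1  b=2  b=3  b=4  b=5
a=0:    L    W    W    W    L    W
a=1:    L    W    W    W    L    W
a=2:    W    L    W    W    W    L
a=3:    W    L    W    W    W    L
a=4:    W    W    L    W    W    W
a=5:    W    W    L    W    W    W
a=6:    W    W    W    L    W    W
a=7:    L    W    W    W    L    W
Cells with no legal move (terminal, hence L): (0,0), (1,0).
The remaining L cells, each justified by listing all of its moves:
(0,4): →(0,3)(W), (0,2)(W), (0,1)(W) — all W, so L
(1,4): →(1,3)(W), (1,2)(W), (1,1)(W) — all W, so L
(2,1): →(0,1)(W), (2,0)(W) — all W, so L
(2,5): →(0,5)(W), (2,4)(W), (2,3)(W), (2,2)(W) — all W, so L
(3,1): →(1,1)(W), (3,0)(W) — all W, so L
(3,5): →(1,5)(W), (3,4)(W), (3,3)(W), (3,2)(W) — all W, so L
(4,2): →(2,2)(W), (0,2)(W), (4,1)(W), (4,0)(W) — all W, so L
(5,2): →(3,2)(W), (1,2)(W), (0,2)(W), (5,1)(W), (5,0)(W) — all W, so L
(6,3): →(4,3)(W), (2,3)(W), (1,3)(W), (6,2)(W), (6,1)(W), (6,0)(W) — all W, so L
(7,0): →(5,0)(W), (3,0)(W), (2,0)(W) — all W, so L
(7,4): →(5,4)(W), (3,4)(W), (2,4)(W), (7,3)(W), (7,2)(W), (7,1)(W) — all W, so L
Every other cell has at least one move into one of the L cells above, so it is W.
(3,4): the move to (1,4) reaches an L cell, so W
(7,2): the move to (5,2) reaches an L cell, so W
(3,5): one of the L cells justified above, so L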